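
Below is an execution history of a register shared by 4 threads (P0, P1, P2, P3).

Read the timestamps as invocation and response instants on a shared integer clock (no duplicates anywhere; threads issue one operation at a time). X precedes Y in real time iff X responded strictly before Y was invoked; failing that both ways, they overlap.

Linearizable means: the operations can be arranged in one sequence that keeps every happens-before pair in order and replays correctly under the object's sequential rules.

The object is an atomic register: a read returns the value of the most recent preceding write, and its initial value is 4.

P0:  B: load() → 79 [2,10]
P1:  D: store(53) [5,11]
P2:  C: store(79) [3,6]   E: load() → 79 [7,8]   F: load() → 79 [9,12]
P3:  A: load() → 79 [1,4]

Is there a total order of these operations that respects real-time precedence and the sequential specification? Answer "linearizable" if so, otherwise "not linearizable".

one valid linearization: C, A, B, E, F, D
after step 1 (C store(79)): value 79
after step 2 (A load() → 79): value 79
after step 3 (B load() → 79): value 79
after step 4 (E load() → 79): value 79
after step 5 (F load() → 79): value 79
after step 6 (D store(53)): value 53

linearizable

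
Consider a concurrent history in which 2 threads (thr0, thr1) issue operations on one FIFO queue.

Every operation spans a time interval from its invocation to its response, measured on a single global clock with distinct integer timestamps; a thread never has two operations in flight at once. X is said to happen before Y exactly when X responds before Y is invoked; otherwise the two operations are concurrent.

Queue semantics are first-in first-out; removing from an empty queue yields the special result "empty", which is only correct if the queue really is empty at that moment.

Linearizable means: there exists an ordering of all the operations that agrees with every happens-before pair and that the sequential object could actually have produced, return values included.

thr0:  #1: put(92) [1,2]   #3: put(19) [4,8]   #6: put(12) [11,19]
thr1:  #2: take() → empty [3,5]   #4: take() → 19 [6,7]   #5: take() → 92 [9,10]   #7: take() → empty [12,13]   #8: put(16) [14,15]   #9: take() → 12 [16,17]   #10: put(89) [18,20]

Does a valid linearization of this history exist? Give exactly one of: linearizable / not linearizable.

through event 4 a valid linearization exists; event 5 (#2 responding at time 5) ends that
the sole real-time-consistent order of 2 completed operations fails the FIFO queue replay
completion choices over the 1 pending operation (#3) were checked; none helps
take #1, #2 (pending dropped): step 2 already fails, because #2 take() → empty cannot occur there

not linearizable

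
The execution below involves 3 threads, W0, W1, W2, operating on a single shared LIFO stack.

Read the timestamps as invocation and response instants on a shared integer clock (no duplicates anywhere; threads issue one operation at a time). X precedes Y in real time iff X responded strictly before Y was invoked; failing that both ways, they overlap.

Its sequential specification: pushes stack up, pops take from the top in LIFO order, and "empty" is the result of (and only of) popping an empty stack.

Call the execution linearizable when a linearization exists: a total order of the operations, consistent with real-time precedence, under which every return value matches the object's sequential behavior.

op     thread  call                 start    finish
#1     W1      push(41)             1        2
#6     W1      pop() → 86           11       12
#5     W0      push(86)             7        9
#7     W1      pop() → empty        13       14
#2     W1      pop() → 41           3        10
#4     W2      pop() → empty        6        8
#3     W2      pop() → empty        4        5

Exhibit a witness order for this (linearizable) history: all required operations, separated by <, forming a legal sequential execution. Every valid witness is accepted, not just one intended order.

#1 < #2 < #3 < #4 < #5 < #6 < #7

step 1: #1 push(41) — stack <41>
step 2: #2 pop() → 41 — stack <>
step 3: #3 pop() → empty — stack <>
step 4: #4 pop() → empty — stack <>
step 5: #5 push(86) — stack <86>
step 6: #6 pop() → 86 — stack <>
step 7: #7 pop() → empty — stack <>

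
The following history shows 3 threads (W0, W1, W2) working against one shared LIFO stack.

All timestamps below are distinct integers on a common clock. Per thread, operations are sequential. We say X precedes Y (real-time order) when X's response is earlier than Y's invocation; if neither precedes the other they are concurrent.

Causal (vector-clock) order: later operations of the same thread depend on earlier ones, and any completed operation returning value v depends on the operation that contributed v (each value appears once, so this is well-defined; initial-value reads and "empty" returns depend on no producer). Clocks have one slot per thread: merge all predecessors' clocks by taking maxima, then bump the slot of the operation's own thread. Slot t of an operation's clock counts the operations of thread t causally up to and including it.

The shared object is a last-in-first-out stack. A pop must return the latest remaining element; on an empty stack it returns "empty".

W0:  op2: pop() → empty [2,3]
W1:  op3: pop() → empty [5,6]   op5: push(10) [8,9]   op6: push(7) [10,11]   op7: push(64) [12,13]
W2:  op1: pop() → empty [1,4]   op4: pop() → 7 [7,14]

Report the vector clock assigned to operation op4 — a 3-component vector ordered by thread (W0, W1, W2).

VC(op1, invoked at 1): no causal predecessors; +1 on W2 → (0, 0, 1)
VC(op3, invoked at 5): no causal predecessors; +1 on W1 → (0, 1, 0)
VC(op2, invoked at 2): no causal predecessors; +1 on W0 → (1, 0, 0)
op5 (invocation 8): componentwise max over VC(op3)=(0, 1, 0), +1 at W1, giving (0, 2, 0)
op6 (invocation 10): componentwise max over VC(op5)=(0, 2, 0), +1 at W1, giving (0, 3, 0)
op7 (invocation 12): componentwise max over VC(op6)=(0, 3, 0), +1 at W1, giving (0, 4, 0)
op4 (invocation 7): componentwise max over VC(op1)=(0, 0, 1), VC(op6)=(0, 3, 0), +1 at W2, giving (0, 3, 2)
target: VC(op4) = (0, 3, 2)

(0, 3, 2)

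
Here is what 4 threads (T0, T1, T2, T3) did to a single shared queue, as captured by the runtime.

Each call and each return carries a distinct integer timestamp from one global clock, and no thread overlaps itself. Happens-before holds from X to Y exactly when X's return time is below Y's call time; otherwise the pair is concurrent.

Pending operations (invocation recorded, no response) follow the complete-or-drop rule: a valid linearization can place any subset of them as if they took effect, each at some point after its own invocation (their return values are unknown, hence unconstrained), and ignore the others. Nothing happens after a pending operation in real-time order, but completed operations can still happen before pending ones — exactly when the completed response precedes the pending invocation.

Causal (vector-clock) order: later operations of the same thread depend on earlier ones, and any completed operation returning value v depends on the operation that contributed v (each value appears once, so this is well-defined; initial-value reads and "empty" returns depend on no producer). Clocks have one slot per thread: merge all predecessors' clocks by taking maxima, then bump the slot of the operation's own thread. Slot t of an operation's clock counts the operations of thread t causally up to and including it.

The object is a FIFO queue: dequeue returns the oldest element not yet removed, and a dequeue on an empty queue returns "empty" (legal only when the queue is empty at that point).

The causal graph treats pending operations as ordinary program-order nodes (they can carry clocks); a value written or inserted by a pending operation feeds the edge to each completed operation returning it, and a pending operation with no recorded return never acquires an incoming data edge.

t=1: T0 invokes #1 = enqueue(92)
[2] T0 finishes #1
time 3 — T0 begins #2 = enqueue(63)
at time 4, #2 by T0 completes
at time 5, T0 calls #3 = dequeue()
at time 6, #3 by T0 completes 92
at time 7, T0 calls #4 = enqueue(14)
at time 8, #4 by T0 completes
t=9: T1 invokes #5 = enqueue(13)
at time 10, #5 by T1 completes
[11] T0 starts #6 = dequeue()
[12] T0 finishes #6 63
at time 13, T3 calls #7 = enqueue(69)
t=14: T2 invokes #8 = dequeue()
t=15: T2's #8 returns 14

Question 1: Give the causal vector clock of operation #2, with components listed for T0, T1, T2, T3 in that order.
Answer: (2, 0, 0, 0)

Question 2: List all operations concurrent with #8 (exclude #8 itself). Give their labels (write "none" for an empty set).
Answer: #7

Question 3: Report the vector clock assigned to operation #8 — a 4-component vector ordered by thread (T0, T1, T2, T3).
Answer: (4, 0, 1, 0)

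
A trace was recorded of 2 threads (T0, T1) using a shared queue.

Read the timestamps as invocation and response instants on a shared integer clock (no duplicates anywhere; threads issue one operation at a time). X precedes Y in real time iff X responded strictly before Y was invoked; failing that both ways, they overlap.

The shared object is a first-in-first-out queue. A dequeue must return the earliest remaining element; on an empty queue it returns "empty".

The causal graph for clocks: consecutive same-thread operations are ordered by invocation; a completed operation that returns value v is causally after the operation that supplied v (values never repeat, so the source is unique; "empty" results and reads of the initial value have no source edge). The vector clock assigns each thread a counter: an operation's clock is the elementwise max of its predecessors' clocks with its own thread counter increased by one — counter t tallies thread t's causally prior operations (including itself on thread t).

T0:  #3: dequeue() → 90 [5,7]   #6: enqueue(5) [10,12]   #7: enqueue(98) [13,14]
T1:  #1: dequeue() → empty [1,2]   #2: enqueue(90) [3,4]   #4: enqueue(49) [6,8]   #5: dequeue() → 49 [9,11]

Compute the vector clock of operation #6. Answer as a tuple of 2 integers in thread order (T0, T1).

(2, 2)

VC(#1, invoked at 1): no causal predecessors; +1 on T1 → (0, 1)
#2 (invocation 3): componentwise max over VC(#1)=(0, 1), +1 at T1, giving (0, 2)
#4 (invocation 6): componentwise max over VC(#2)=(0, 2), +1 at T1, giving (0, 3)
#3 (invocation 5): componentwise max over VC(#2)=(0, 2), +1 at T0, giving (1, 2)
#5 (invocation 9): componentwise max over VC(#4)=(0, 3), +1 at T1, giving (0, 4)
#6 (invocation 10): componentwise max over VC(#3)=(1, 2), +1 at T0, giving (2, 2)
#7 (invocation 13): componentwise max over VC(#6)=(2, 2), +1 at T0, giving (3, 2)
target: VC(#6) = (2, 2)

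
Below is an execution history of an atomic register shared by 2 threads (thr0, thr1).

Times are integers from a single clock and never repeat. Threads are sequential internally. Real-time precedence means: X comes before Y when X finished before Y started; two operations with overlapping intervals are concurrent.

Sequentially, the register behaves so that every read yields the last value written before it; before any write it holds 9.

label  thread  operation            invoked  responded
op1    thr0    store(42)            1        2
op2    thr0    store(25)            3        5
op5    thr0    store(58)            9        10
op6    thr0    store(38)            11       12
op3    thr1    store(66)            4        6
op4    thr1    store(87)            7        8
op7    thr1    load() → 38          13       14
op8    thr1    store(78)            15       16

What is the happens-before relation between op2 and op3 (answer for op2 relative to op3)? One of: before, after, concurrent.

op2 spans [3,5], op3 spans [4,6]
the intervals overlap in both directions

concurrent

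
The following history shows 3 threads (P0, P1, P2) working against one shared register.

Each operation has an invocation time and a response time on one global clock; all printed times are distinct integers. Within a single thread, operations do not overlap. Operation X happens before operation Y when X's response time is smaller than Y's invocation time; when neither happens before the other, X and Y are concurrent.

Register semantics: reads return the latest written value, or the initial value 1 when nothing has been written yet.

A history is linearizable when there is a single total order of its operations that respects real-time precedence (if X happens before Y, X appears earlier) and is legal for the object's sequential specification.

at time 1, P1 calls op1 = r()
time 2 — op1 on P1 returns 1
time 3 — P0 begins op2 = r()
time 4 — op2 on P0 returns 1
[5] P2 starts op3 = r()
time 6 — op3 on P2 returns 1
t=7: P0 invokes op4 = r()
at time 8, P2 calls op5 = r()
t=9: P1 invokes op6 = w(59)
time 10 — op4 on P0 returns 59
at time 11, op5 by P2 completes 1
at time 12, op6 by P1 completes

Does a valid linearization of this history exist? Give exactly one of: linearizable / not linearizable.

linearizable

one valid linearization: op1, op2, op3, op5, op6, op4
after step 1 (op1 r() → 1): value 1
after step 2 (op2 r() → 1): value 1
after step 3 (op3 r() → 1): value 1
after step 4 (op5 r() → 1): value 1
after step 5 (op6 w(59)): value 59
after step 6 (op4 r() → 59): value 59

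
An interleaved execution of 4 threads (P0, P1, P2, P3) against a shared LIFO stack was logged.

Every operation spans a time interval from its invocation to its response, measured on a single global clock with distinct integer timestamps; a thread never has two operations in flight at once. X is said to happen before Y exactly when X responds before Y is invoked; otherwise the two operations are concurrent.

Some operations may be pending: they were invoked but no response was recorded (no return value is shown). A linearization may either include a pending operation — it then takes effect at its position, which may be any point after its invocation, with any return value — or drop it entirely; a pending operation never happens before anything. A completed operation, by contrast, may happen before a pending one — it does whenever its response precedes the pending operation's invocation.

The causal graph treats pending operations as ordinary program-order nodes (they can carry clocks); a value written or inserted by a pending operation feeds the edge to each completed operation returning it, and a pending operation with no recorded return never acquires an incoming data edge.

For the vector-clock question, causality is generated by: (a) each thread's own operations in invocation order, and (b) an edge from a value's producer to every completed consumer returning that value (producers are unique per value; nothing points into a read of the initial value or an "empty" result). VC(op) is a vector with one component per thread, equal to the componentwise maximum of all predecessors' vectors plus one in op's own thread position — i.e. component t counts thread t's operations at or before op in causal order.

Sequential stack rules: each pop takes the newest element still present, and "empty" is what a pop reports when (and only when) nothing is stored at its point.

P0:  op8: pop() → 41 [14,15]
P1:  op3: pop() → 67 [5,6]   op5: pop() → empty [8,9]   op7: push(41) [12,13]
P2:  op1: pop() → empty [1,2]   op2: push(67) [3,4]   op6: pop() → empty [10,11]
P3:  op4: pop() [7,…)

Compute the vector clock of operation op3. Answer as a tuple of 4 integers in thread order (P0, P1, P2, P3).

(0, 1, 2, 0)

no predecessors for op4 (invoked 7): P3 increments from zero → (0, 0, 0, 1)
no predecessors for op1 (invoked 1): P2 increments from zero → (0, 0, 1, 0)
merge at op2 (invoked 3): VC(op1)=(0, 0, 1, 0), own-thread bump on P2 → (0, 0, 2, 0)
merge at op6 (invoked 10): VC(op2)=(0, 0, 2, 0), own-thread bump on P2 → (0, 0, 3, 0)
merge at op3 (invoked 5): VC(op2)=(0, 0, 2, 0), own-thread bump on P1 → (0, 1, 2, 0)
merge at op5 (invoked 8): VC(op3)=(0, 1, 2, 0), own-thread bump on P1 → (0, 2, 2, 0)
merge at op7 (invoked 12): VC(op5)=(0, 2, 2, 0), own-thread bump on P1 → (0, 3, 2, 0)
merge at op8 (invoked 14): VC(op7)=(0, 3, 2, 0), own-thread bump on P0 → (1, 3, 2, 0)
target: VC(op3) = (0, 1, 2, 0)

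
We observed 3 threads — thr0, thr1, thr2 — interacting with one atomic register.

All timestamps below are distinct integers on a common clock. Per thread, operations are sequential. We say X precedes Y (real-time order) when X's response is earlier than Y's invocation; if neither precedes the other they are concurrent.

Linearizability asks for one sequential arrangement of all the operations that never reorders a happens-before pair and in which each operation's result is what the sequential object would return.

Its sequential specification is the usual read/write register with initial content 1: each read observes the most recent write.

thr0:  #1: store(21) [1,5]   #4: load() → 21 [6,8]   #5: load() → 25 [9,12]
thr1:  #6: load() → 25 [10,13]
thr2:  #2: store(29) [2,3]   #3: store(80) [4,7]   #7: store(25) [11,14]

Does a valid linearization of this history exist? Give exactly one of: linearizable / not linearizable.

a witness: #2, #1, #4, #3, #7, #5, #6
step 1: #2 store(29) — value 29
step 2: #1 store(21) — value 21
step 3: #4 load() → 21 — value 21
step 4: #3 store(80) — value 80
step 5: #7 store(25) — value 25
step 6: #5 load() → 25 — value 25
step 7: #6 load() → 25 — value 25

linearizable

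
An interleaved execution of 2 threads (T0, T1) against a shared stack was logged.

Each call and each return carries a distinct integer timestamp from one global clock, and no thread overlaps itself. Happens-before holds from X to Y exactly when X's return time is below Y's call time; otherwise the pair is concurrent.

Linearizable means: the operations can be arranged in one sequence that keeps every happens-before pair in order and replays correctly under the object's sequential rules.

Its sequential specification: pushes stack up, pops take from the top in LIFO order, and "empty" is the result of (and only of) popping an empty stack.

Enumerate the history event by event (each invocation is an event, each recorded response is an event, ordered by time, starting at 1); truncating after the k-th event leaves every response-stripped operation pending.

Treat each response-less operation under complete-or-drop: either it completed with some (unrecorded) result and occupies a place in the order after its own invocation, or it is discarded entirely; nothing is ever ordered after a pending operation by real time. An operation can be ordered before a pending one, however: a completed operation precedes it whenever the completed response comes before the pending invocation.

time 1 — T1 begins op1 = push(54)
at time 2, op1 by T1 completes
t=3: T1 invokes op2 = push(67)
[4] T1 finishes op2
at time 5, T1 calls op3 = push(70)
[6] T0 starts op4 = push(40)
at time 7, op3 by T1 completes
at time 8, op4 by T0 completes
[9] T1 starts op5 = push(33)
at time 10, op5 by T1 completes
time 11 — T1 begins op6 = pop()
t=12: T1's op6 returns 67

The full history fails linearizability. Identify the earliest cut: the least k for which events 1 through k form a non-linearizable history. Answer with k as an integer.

events 1..11 are still linearizable — one witness is op1, op2, op3, op4, op5:
after step 1 (op1 push(54)): stack <54>
after step 2 (op2 push(67)): stack <54,67>
after step 3 (op3 push(70)): stack <54,67,70>
after step 4 (op4 push(40)): stack <54,67,70,40>
after step 5 (op5 push(33)): stack <54,67,70,40,33>
at event 12 (op6's time-12 response) nothing linearizes any more
sample order op1, op2, op3, op4, op5, op6 stalls at step 6 — op6 pop() → 67 has no legal effect
sample order op1, op2, op4, op3, op5, op6 stalls at step 6 — op6 pop() → 67 has no legal effect

12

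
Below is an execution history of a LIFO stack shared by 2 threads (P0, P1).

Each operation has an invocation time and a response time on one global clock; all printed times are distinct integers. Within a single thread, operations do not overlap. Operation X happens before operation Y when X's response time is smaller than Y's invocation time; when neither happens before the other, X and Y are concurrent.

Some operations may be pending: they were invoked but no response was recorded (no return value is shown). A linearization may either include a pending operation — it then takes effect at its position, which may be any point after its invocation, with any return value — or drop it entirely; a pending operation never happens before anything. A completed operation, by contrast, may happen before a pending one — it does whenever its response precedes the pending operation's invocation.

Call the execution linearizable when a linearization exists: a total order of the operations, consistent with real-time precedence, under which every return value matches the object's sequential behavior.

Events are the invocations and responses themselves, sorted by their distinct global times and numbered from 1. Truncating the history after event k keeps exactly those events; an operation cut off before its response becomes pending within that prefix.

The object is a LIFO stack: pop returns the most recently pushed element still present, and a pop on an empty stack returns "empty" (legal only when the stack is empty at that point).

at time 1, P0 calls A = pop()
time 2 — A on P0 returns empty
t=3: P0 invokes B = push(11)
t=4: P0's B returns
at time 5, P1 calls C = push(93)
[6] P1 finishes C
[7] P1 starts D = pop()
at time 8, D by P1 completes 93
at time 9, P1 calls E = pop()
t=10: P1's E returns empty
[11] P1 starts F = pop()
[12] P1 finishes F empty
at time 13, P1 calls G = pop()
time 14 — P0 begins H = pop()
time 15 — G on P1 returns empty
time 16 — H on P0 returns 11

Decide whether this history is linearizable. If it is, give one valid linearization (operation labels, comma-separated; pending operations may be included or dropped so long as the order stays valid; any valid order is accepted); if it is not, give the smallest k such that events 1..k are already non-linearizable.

through event 9 a valid linearization exists; event 10 (E responding at time 10) ends that
the sole real-time-consistent order of 5 completed operations fails the LIFO stack replay
sample order A, B, C, D, E stalls at step 5 — E pop() → empty has no legal effect

not linearizable — minimal violating prefix: 10 events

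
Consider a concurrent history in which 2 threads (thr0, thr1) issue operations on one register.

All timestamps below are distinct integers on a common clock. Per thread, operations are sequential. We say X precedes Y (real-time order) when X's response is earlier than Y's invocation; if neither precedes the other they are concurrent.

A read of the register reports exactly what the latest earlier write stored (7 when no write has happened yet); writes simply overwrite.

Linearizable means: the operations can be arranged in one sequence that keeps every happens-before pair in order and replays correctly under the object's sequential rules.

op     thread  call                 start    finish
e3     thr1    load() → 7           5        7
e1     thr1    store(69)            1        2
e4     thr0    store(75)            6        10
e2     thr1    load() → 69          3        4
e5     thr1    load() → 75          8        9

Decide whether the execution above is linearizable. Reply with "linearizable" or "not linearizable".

not linearizable

already the first 7 events (up to e3's response at time 7) admit no linearization; the first 6 still do
a single order respects real time; the 3 completed register operations fail replay along it
no escape via the 1 pending operation (e4): every completion choice fails
one such order, e1, e2, e3 (pending dropped), breaks at step 3 where e3 load() → 7 is illegal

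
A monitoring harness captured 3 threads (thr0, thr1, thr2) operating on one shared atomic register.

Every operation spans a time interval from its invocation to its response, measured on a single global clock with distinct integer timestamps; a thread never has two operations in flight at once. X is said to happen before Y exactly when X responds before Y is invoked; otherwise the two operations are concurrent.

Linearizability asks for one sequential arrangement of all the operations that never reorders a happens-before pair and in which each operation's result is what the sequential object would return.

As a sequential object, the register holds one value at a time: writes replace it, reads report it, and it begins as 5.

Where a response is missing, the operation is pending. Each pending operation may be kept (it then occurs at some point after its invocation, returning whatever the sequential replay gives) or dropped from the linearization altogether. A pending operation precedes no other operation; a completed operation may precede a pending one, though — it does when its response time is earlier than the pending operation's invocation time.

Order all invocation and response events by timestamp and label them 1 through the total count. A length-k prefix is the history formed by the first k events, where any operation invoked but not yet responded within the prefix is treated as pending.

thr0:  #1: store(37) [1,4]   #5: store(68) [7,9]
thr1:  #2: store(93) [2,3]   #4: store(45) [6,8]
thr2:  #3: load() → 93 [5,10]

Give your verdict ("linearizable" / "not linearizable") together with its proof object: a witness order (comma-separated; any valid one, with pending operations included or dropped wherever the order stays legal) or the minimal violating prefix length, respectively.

linearizable — witness: #1, #2, #3, #4, #5

1. #1 store(37), leaving value 37
2. #2 store(93), leaving value 93
3. #3 load() → 93, leaving value 93
4. #4 store(45), leaving value 45
5. #5 store(68), leaving value 68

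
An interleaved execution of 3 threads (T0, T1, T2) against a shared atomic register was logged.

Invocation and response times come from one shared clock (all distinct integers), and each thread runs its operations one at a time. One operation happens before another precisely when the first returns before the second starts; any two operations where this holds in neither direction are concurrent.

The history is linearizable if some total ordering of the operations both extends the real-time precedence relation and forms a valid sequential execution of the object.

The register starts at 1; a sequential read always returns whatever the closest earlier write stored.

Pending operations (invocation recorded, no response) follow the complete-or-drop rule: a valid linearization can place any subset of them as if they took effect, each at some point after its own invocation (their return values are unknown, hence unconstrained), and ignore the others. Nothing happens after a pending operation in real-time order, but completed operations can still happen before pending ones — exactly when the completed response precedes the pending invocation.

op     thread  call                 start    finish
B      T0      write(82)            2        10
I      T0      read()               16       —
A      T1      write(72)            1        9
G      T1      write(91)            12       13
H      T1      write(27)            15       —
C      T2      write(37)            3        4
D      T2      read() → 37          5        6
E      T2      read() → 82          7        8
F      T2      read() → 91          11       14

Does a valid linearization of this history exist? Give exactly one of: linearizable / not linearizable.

linearizable

one valid linearization: A, C, D, B, E, G, F
step 1: A write(72) — value 72
step 2: C write(37) — value 37
step 3: D read() → 37 — value 37
step 4: B write(82) — value 82
step 5: E read() → 82 — value 82
step 6: G write(91) — value 91
step 7: F read() → 91 — value 91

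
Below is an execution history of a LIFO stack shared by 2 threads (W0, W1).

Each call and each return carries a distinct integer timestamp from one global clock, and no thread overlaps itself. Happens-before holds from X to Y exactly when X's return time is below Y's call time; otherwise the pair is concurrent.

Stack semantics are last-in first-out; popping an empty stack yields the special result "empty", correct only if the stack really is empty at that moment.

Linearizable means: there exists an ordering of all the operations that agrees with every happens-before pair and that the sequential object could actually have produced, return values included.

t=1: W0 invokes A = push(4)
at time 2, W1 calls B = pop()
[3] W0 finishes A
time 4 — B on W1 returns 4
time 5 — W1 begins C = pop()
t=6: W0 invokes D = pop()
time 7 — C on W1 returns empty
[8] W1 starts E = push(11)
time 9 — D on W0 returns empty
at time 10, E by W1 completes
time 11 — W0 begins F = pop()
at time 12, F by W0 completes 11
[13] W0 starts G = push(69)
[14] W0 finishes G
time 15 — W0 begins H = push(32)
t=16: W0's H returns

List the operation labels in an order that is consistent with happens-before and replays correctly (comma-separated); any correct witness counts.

A, B, C, D, E, F, G, H

1. A push(4), leaving stack <4>
2. B pop() → 4, leaving stack <>
3. C pop() → empty, leaving stack <>
4. D pop() → empty, leaving stack <>
5. E push(11), leaving stack <11>
6. F pop() → 11, leaving stack <>
7. G push(69), leaving stack <69>
8. H push(32), leaving stack <69,32>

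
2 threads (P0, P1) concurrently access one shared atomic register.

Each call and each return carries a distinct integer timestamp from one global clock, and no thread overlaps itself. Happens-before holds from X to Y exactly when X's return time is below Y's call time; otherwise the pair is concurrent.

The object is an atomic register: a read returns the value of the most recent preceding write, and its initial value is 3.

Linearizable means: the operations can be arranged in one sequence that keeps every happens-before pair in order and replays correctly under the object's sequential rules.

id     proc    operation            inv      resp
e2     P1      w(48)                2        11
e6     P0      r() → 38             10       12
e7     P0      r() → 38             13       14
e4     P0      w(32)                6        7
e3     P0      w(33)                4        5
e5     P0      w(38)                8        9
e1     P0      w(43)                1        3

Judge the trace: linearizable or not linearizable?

linearizable

a witness: e1, e2, e3, e4, e5, e6, e7
after step 1 (e1 w(43)): value 43
after step 2 (e2 w(48)): value 48
after step 3 (e3 w(33)): value 33
after step 4 (e4 w(32)): value 32
after step 5 (e5 w(38)): value 38
after step 6 (e6 r() → 38): value 38
after step 7 (e7 r() → 38): value 38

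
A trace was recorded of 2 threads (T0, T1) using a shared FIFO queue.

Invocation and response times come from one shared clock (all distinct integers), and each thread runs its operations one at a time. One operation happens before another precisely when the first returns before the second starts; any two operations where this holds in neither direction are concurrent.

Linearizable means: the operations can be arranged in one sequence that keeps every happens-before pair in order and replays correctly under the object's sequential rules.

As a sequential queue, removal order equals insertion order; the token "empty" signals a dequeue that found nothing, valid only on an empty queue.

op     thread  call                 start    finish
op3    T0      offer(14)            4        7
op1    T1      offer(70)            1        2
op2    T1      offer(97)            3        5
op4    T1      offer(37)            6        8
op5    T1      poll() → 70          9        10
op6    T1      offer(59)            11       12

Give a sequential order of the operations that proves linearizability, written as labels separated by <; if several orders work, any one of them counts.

1. op1 offer(70), leaving queue <70>
2. op2 offer(97), leaving queue <70,97>
3. op3 offer(14), leaving queue <70,97,14>
4. op4 offer(37), leaving queue <70,97,14,37>
5. op5 poll() → 70, leaving queue <97,14,37>
6. op6 offer(59), leaving queue <97,14,37,59>

op1 < op2 < op3 < op4 < op5 < op6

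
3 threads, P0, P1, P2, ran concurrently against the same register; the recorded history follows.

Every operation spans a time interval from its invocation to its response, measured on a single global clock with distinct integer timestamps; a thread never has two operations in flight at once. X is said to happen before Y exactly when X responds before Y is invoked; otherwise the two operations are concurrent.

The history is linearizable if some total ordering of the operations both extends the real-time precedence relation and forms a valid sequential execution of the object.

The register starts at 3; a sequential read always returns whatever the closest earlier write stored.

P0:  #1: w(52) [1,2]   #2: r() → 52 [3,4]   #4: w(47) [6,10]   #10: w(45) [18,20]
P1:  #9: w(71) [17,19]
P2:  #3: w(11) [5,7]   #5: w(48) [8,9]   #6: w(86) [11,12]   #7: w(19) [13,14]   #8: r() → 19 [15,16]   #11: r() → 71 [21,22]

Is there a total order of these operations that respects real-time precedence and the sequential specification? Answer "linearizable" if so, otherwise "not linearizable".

linearizable

witness order: #1, #2, #3, #4, #5, #6, #7, #8, #10, #9, #11
after step 1 (#1 w(52)): value 52
after step 2 (#2 r() → 52): value 52
after step 3 (#3 w(11)): value 11
after step 4 (#4 w(47)): value 47
after step 5 (#5 w(48)): value 48
after step 6 (#6 w(86)): value 86
after step 7 (#7 w(19)): value 19
after step 8 (#8 r() → 19): value 19
after step 9 (#10 w(45)): value 45
after step 10 (#9 w(71)): value 71
after step 11 (#11 r() → 71): value 71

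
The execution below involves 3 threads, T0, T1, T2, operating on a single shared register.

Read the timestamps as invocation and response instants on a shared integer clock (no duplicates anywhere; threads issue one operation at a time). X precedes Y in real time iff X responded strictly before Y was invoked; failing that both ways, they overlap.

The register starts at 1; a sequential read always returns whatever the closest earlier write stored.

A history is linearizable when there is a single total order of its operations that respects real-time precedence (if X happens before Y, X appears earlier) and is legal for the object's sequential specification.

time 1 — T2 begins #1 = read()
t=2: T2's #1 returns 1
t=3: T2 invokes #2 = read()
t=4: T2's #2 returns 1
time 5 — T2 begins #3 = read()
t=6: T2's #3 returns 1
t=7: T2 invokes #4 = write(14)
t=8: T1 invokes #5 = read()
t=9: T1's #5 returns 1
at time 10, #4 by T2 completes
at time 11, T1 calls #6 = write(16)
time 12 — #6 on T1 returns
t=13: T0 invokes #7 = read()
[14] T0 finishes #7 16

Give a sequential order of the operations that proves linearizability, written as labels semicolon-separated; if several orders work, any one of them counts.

#1; #2; #3; #5; #4; #6; #7

after step 1 (#1 read() → 1): value 1
after step 2 (#2 read() → 1): value 1
after step 3 (#3 read() → 1): value 1
after step 4 (#5 read() → 1): value 1
after step 5 (#4 write(14)): value 14
after step 6 (#6 write(16)): value 16
after step 7 (#7 read() → 16): value 16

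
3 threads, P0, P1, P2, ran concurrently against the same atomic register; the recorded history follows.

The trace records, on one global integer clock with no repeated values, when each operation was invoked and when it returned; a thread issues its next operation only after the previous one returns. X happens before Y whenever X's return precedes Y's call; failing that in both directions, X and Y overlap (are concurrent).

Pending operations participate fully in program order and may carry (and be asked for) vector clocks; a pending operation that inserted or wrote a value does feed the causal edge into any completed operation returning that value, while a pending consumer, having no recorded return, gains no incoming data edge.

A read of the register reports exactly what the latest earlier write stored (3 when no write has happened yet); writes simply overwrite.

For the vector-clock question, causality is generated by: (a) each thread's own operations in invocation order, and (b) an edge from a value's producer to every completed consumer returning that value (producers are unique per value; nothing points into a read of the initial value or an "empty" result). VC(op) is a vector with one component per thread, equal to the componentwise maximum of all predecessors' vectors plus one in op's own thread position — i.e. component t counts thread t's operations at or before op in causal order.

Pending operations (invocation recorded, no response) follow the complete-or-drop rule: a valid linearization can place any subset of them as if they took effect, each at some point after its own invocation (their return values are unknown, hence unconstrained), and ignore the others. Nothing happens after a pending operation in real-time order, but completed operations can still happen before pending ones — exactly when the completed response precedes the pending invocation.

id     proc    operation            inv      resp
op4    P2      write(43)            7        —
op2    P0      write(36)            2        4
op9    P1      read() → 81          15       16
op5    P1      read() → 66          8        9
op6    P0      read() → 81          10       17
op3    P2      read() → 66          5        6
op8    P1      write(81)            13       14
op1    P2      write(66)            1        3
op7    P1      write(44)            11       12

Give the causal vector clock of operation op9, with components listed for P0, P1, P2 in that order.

(0, 4, 1)

op1, invoked 1, has no incoming edges; only P2's bump applies → (0, 0, 1)
op2, invoked 2, has no incoming edges; only P0's bump applies → (1, 0, 0)
invoked at 5, op3 merges VC(op1)=(0, 0, 1) and bumps P2's slot → (0, 0, 2)
invoked at 8, op5 merges VC(op1)=(0, 0, 1) and bumps P1's slot → (0, 1, 1)
invoked at 7, op4 merges VC(op3)=(0, 0, 2) and bumps P2's slot → (0, 0, 3)
invoked at 11, op7 merges VC(op5)=(0, 1, 1) and bumps P1's slot → (0, 2, 1)
invoked at 13, op8 merges VC(op7)=(0, 2, 1) and bumps P1's slot → (0, 3, 1)
invoked at 15, op9 merges VC(op8)=(0, 3, 1) and bumps P1's slot → (0, 4, 1)
invoked at 10, op6 merges VC(op2)=(1, 0, 0), VC(op8)=(0, 3, 1) and bumps P0's slot → (2, 3, 1)
target: VC(op9) = (0, 4, 1)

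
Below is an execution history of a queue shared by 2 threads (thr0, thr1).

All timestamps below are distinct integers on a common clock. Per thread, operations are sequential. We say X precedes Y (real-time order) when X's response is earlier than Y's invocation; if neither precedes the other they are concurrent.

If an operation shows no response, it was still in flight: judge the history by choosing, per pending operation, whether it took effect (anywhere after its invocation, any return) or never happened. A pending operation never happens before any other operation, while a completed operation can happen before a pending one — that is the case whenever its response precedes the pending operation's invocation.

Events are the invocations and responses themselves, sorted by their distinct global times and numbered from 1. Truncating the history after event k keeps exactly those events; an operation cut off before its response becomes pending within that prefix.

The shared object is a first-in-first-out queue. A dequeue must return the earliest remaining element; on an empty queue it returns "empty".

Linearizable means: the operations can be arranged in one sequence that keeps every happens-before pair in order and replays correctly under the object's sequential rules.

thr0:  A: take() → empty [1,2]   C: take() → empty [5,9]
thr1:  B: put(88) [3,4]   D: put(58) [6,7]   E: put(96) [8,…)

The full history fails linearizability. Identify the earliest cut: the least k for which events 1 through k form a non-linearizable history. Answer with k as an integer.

9

one valid order for events 1..8 is A, B, C, D:
1. A take() → empty, leaving queue <>
2. B put(88), leaving queue <88>
3. C take() (pending, included), leaving queue <>
4. D put(58), leaving queue <58>
event 9 — C's response, time 9 — after it, nothing linearizes
include/drop combinations of the 1 pending operation (E) were all tried; none helps
sample order A, B, C, D (pending dropped) stalls at step 3 — C take() → empty has no legal effect
sample order A, B, D, C (pending dropped) stalls at step 4 — C take() → empty has no legal effect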